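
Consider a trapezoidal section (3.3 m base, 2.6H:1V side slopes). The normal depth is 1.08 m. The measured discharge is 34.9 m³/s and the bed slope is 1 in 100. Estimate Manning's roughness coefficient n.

n = 0.015

With bottom width b = 3.3 m and side slope z = 2.6: A = (b + zy)y = (3.3 + 2.6×1.08)×1.08 = 6.597 m²; P = b + 2y√(1+z²) = 3.3 + 2×1.08×2.786 = 9.317 m.
Hydraulic radius R = A/P = 6.597/9.317 = 0.708 m.
Rearranging Manning's equation: n = (1/Q) A R^(2/3) S^(1/2) = (1/34.9) × 6.597 × 0.708^(2/3) × √0.01 = 0.015.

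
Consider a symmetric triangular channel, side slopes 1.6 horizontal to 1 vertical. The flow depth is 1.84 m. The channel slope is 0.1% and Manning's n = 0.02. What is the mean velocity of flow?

For a triangular section with side slope z = 1.6: A = zy² = 1.6×1.84² = 5.417 m²; P = 2y√(1+z²) = 2×1.84×1.887 = 6.943 m.
Hydraulic radius R = A/P = 5.417/6.943 = 0.7802 m.
From Manning's equation, V = (1/n) R^(2/3) S^(1/2) = (1/0.02) × 0.7802^(2/3) × 0.001^(1/2) = 1.34 m/s.

V = 1.34 m/s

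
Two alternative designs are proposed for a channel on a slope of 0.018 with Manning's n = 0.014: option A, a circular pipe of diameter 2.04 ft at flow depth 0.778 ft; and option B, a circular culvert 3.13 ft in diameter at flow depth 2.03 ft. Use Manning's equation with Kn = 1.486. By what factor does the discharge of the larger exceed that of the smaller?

7.65

Channel A: For a circular section of diameter D = 2.04 ft at depth y = 0.778 ft, the central angle is θ = 2 arccos(1 − 2y/D) = 2.663 rad. Then A = (D²/8)(θ − sin θ) = 1.145 ft² and P = Dθ/2 = 2.716 ft. Hydraulic radius R = A/P = 1.145/2.716 = 0.4217 ft. Q_A = (1.486/0.014)·1.145·0.4217^(2/3)·√0.018 = 9.171 ft³/s.
Channel B: For a circular section of diameter D = 3.13 ft at depth y = 2.03 ft, the central angle is θ = 2 arccos(1 − 2y/D) = 3.745 rad. Then A = (D²/8)(θ − sin θ) = 5.281 ft² and P = Dθ/2 = 5.861 ft. Hydraulic radius R = A/P = 5.281/5.861 = 0.9011 ft. Q_B = (1.486/0.014)·5.281·0.9011^(2/3)·√0.018 = 70.16 ft³/s.
The larger discharge is 70.16 ft³/s and the smaller is 9.171 ft³/s; the ratio is 7.65.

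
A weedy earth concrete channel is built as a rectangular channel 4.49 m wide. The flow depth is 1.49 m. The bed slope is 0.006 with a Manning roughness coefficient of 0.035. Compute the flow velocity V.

V = 2.06 m/s

Flow area A = b·y = 4.49 × 1.49 = 6.69 m². Wetted perimeter P = b + 2y = 4.49 + 2×1.49 = 7.47 m.
Hydraulic radius R = A/P = 6.69/7.47 = 0.8956 m.
From Manning's equation, V = (1/n) R^(2/3) S^(1/2) = (1/0.035) × 0.8956^(2/3) × 0.006^(1/2) = 2.06 m/s.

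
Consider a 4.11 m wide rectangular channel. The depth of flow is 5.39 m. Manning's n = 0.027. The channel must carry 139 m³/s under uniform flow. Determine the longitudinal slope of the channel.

S = 0.0169

Flow area A = b·y = 4.11 × 5.39 = 22.15 m². Wetted perimeter P = b + 2y = 4.11 + 2×5.39 = 14.89 m.
Hydraulic radius R = A/P = 22.15/14.89 = 1.488 m.
From Manning's equation, S = [nQ / (1 A R^(2/3))]² = [0.027 × 139 / (1 × 22.15 × 1.488^(2/3))]² = 0.0169.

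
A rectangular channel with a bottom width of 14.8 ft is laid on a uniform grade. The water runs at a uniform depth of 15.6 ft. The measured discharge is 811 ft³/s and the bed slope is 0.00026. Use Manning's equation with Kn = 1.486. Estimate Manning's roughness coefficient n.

n = 0.02

Flow area A = b·y = 14.8 × 15.6 = 230.9 ft². Wetted perimeter P = b + 2y = 14.8 + 2×15.6 = 46 ft.
Hydraulic radius R = A/P = 230.9/46 = 5.019 ft.
Rearranging Manning's equation: n = (1.486/Q) A R^(2/3) S^(1/2) = (1.486/811) × 230.9 × 5.019^(2/3) × √0.00026 = 0.02.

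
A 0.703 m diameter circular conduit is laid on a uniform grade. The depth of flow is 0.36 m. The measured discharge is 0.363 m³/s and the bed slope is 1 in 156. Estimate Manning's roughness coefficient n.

For a circular section of diameter D = 0.703 m at depth y = 0.36 m, the central angle is θ = 2 arccos(1 − 2y/D) = 3.19 rad. Then A = (D²/8)(θ − sin θ) = 0.2001 m² and P = Dθ/2 = 1.121 m.
Hydraulic radius R = A/P = 0.2001/1.121 = 0.1784 m.
Rearranging Manning's equation: n = (1/Q) A R^(2/3) S^(1/2) = (1/0.363) × 0.2001 × 0.1784^(2/3) × √0.00641 = 0.014.

n = 0.014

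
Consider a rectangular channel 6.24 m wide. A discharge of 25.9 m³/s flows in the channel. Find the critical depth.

For a rectangular channel, critical depth y_c = (q²/g)^(1/3) where q = Q/b = 25.9/6.24 = 4.151 m²/s.
So y_c = (4.151²/9.81)^(1/3) = 1.21 m.

y_c = 1.21 m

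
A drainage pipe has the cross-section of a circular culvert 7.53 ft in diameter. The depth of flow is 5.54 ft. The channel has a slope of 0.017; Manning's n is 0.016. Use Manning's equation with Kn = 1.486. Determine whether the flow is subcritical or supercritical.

For a circular section of diameter D = 7.53 ft at depth y = 5.54 ft, the central angle is θ = 2 arccos(1 − 2y/D) = 4.123 rad. Then A = (D²/8)(θ − sin θ) = 35.12 ft² and P = Dθ/2 = 15.52 ft.
Hydraulic radius R = A/P = 35.12/15.52 = 2.262 ft.
V = (1.486/n) R^(2/3) √S = (1.486/0.016) × 2.262^(2/3) × √0.017 = 20.87 ft/s. Hydraulic depth D_h = A/T = 35.12/6.641 = 5.288 ft.
Froude number Fr = V/√(g·D_h) = 20.87/√(32.2×5.288) = 1.6, which is greater than 1, so the flow is supercritical.

supercritical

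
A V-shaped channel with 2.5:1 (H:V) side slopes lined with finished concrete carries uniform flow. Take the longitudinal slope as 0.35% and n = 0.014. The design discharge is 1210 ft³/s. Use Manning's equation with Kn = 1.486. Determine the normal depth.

y_n = 6.18 ft

Manning's equation rearranged: A R^(2/3) = nQ / (1.486·√S) = 0.014 × 1210 / (1.486 × √0.0035) = 192.7.
Try y = 7.84 ft: A R^(2/3) = 363.6 — too large.
Try y = 6.18 ft: A R^(2/3) = 192.8 — matches.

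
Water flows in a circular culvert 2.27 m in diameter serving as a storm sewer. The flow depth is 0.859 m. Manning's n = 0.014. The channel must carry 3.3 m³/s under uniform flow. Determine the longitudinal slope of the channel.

For a circular section of diameter D = 2.27 m at depth y = 0.859 m, the central angle is θ = 2 arccos(1 − 2y/D) = 2.65 rad. Then A = (D²/8)(θ − sin θ) = 1.403 m² and P = Dθ/2 = 3.008 m.
Hydraulic radius R = A/P = 1.403/3.008 = 0.4665 m.
From Manning's equation, S = [nQ / (1 A R^(2/3))]² = [0.014 × 3.3 / (1 × 1.403 × 0.4665^(2/3))]² = 0.003.

S = 0.003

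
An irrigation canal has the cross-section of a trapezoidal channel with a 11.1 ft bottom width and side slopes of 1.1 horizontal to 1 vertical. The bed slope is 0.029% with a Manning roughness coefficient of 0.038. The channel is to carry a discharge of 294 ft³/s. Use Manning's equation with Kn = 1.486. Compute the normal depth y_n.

Manning's equation rearranged: A R^(2/3) = nQ / (1.486·√S) = 0.038 × 294 / (1.486 × √0.00029) = 441.5.
Trying y = 9.06 ft: A R^(2/3) = 559.4 — over.
Trying y = 7.16 ft: A R^(2/3) = 353.4 — short.
Trying y = 8.03 ft: A R^(2/3) = 441.2 — matches.

y_n = 8.03 ft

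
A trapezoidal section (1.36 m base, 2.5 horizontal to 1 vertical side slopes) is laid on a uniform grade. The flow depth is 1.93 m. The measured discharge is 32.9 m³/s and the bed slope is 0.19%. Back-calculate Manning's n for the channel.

With bottom width b = 1.36 m and side slope z = 2.5: A = (b + zy)y = (1.36 + 2.5×1.93)×1.93 = 11.94 m²; P = b + 2y√(1+z²) = 1.36 + 2×1.93×2.693 = 11.75 m.
Hydraulic radius R = A/P = 11.94/11.75 = 1.016 m.
Rearranging Manning's equation: n = (1/Q) A R^(2/3) S^(1/2) = (1/32.9) × 11.94 × 1.016^(2/3) × √0.0019 = 0.016.

n = 0.016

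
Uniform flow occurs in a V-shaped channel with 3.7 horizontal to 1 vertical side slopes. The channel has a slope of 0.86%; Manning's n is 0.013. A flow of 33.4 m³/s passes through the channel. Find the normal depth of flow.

y_n = 1.31 m

Manning's equation rearranged: A R^(2/3) = nQ / (1·√S) = 0.013 × 33.4 / (√0.0086) = 4.682.
Try y = 1.42 m: A R^(2/3) = 5.8 — over.
Try y = 1.04 m: A R^(2/3) = 2.528 — short.
Try y = 1.31 m: A R^(2/3) = 4.678 — ≈ 4.682.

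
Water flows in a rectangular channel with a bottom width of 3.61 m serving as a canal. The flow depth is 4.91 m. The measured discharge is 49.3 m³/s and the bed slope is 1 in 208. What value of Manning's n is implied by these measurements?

Flow area A = b·y = 3.61 × 4.91 = 17.73 m². Wetted perimeter P = b + 2y = 3.61 + 2×4.91 = 13.43 m.
Hydraulic radius R = A/P = 17.73/13.43 = 1.32 m.
Rearranging Manning's equation: n = (1/Q) A R^(2/3) S^(1/2) = (1/49.3) × 17.73 × 1.32^(2/3) × √0.004808 = 0.03.

n = 0.03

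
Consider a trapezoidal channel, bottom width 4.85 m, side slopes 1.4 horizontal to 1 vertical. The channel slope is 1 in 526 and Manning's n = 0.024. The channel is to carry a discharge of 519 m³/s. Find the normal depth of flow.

y_n = 7.59 m

Manning's equation rearranged: A R^(2/3) = nQ / (1·√S) = 0.024 × 519 / (√0.001901) = 285.7.
At y = 8.57 m: A R^(2/3) = 376.1 — over.
At y = 7.59 m: A R^(2/3) = 285.7 — ≈ 285.7.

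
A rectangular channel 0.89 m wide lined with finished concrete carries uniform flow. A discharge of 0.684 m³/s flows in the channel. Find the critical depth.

y_c = 0.392 m

For a rectangular channel, critical depth y_c = (q²/g)^(1/3) where q = Q/b = 0.684/0.89 = 0.7685 m²/s.
So y_c = (0.7685²/9.81)^(1/3) = 0.392 m.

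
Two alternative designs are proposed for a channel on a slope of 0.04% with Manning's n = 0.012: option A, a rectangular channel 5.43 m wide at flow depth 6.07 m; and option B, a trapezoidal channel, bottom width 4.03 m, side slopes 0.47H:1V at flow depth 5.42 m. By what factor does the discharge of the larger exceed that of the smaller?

1.21

Channel A: Flow area A = b·y = 5.43 × 6.07 = 32.96 m². Wetted perimeter P = b + 2y = 5.43 + 2×6.07 = 17.57 m. Hydraulic radius R = A/P = 32.96/17.57 = 1.876 m. Q_A = (1/0.012)·32.96·1.876^(2/3)·√0.0004 = 83.56 m³/s.
Channel B: With bottom width b = 4.03 m and side slope z = 0.47: A = (b + zy)y = (4.03 + 0.47×5.42)×5.42 = 35.65 m²; P = b + 2y√(1+z²) = 4.03 + 2×5.42×1.105 = 16.01 m. Hydraulic radius R = A/P = 35.65/16.01 = 2.227 m. Q_B = (1/0.012)·35.65·2.227^(2/3)·√0.0004 = 101.3 m³/s.
The larger discharge is 101.3 m³/s and the smaller is 83.56 m³/s; the ratio is 1.21.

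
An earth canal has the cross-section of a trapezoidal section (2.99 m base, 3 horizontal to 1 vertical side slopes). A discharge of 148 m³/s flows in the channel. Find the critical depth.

y_c = 3 m

At critical depth, Q² T / (g A³) = 1, i.e. A³/T = Q²/g = 148²/9.81 = 2233.
At y = 3.75 m: A³/T = 5974 — over.
At y = 2.43 m: A³/T = 887.2 — short.
At y = 3 m: A³/T = 2217 — close enough.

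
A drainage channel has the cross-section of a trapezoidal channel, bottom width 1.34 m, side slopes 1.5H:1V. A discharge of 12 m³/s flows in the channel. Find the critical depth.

At critical depth, Q² T / (g A³) = 1, i.e. A³/T = Q²/g = 12²/9.81 = 14.68.
Trying y = 1.01 m: A³/T = 5.487 — short.
Trying y = 1.29 m: A³/T = 14.47 — close enough.

y_c = 1.29 m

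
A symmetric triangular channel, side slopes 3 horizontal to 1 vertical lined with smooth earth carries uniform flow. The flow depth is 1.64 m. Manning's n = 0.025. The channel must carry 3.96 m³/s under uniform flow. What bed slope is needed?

S = 0.00021

For a triangular section with side slope z = 3: A = zy² = 3×1.64² = 8.069 m²; P = 2y√(1+z²) = 2×1.64×3.162 = 10.37 m.
Hydraulic radius R = A/P = 8.069/10.37 = 0.7779 m.
From Manning's equation, S = [nQ / (1 A R^(2/3))]² = [0.025 × 3.96 / (1 × 8.069 × 0.7779^(2/3))]² = 0.00021.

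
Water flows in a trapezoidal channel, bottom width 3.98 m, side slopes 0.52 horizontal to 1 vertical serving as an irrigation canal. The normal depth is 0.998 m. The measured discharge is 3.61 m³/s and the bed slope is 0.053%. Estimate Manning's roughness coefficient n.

n = 0.023

With bottom width b = 3.98 m and side slope z = 0.52: A = (b + zy)y = (3.98 + 0.52×0.998)×0.998 = 4.49 m²; P = b + 2y√(1+z²) = 3.98 + 2×0.998×1.127 = 6.23 m.
Hydraulic radius R = A/P = 4.49/6.23 = 0.7207 m.
Rearranging Manning's equation: n = (1/Q) A R^(2/3) S^(1/2) = (1/3.61) × 4.49 × 0.7207^(2/3) × √0.00053 = 0.023.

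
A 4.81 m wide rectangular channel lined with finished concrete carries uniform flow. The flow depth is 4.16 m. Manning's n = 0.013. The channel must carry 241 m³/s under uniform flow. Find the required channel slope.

Flow area A = b·y = 4.81 × 4.16 = 20.01 m². Wetted perimeter P = b + 2y = 4.81 + 2×4.16 = 13.13 m.
Hydraulic radius R = A/P = 20.01/13.13 = 1.524 m.
From Manning's equation, S = [nQ / (1 A R^(2/3))]² = [0.013 × 241 / (1 × 20.01 × 1.524^(2/3))]² = 0.014.

S = 0.014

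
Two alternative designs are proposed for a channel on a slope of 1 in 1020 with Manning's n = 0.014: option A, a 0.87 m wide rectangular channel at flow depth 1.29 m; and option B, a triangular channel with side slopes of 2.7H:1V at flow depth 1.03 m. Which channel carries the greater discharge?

Channel A: Flow area A = b·y = 0.87 × 1.29 = 1.122 m². Wetted perimeter P = b + 2y = 0.87 + 2×1.29 = 3.45 m. Hydraulic radius R = A/P = 1.122/3.45 = 0.3253 m. Q_A = (1/0.014)·1.122·0.3253^(2/3)·√0.0009804 = 1.187 m³/s.
Channel B: For a triangular section with side slope z = 2.7: A = zy² = 2.7×1.03² = 2.864 m²; P = 2y√(1+z²) = 2×1.03×2.879 = 5.931 m. Hydraulic radius R = A/P = 2.864/5.931 = 0.4829 m. Q_B = (1/0.014)·2.864·0.4829^(2/3)·√0.0009804 = 3.943 m³/s.
Q_A = 1.187 m³/s vs Q_B = 3.943 m³/s, so channel B carries more.

channel B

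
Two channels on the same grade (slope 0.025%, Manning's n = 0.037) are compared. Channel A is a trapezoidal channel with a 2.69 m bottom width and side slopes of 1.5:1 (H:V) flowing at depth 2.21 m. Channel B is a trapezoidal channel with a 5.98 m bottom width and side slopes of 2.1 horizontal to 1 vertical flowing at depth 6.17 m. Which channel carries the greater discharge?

channel B

Channel A: With bottom width b = 2.69 m and side slope z = 1.5: A = (b + zy)y = (2.69 + 1.5×2.21)×2.21 = 13.27 m²; P = b + 2y√(1+z²) = 2.69 + 2×2.21×1.803 = 10.66 m. Hydraulic radius R = A/P = 13.27/10.66 = 1.245 m. Q_A = (1/0.037)·13.27·1.245^(2/3)·√0.00025 = 6.564 m³/s.
Channel B: With bottom width b = 5.98 m and side slope z = 2.1: A = (b + zy)y = (5.98 + 2.1×6.17)×6.17 = 116.8 m²; P = b + 2y√(1+z²) = 5.98 + 2×6.17×2.326 = 34.68 m. Hydraulic radius R = A/P = 116.8/34.68 = 3.369 m. Q_B = (1/0.037)·116.8·3.369^(2/3)·√0.00025 = 112.2 m³/s.
Q_A = 6.564 m³/s vs Q_B = 112.2 m³/s, so channel B carries more.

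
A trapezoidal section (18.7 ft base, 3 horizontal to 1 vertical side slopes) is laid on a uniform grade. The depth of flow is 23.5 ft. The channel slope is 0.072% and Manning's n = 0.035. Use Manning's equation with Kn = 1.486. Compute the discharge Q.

Q = 12900 ft³/s

With bottom width b = 18.7 ft and side slope z = 3: A = (b + zy)y = (18.7 + 3×23.5)×23.5 = 2096 ft²; P = b + 2y√(1+z²) = 18.7 + 2×23.5×3.162 = 167.3 ft.
Hydraulic radius R = A/P = 2096/167.3 = 12.53 ft.
Manning's equation: Q = (1.486/n) A R^(2/3) S^(1/2) = (1.486/0.035) × 2096 × 12.53^(2/3) × 0.00072^(1/2) = 12900 ft³/s.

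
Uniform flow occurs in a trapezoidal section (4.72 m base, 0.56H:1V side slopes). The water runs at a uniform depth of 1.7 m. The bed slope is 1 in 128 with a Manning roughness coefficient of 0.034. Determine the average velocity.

With bottom width b = 4.72 m and side slope z = 0.56: A = (b + zy)y = (4.72 + 0.56×1.7)×1.7 = 9.642 m²; P = b + 2y√(1+z²) = 4.72 + 2×1.7×1.146 = 8.617 m.
Hydraulic radius R = A/P = 9.642/8.617 = 1.119 m.
From Manning's equation, V = (1/n) R^(2/3) S^(1/2) = (1/0.034) × 1.119^(2/3) × 0.007812^(1/2) = 2.8 m/s.

V = 2.8 m/s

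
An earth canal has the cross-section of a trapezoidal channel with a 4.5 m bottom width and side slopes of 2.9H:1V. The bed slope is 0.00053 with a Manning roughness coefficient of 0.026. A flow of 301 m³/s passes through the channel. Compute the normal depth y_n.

Manning's equation rearranged: A R^(2/3) = nQ / (1·√S) = 0.026 × 301 / (√0.00053) = 339.9.
Try y = 8.23 m: A R^(2/3) = 612.1 — over.
Try y = 5.21 m: A R^(2/3) = 203 — short.
Try y = 6.46 m: A R^(2/3) = 339.4 — ≈ 339.9.

y_n = 6.46 m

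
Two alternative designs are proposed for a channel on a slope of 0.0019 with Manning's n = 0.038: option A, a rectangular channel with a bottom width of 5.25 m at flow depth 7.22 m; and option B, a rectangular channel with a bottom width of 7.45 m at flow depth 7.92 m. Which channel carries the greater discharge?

Channel A: Flow area A = b·y = 5.25 × 7.22 = 37.91 m². Wetted perimeter P = b + 2y = 5.25 + 2×7.22 = 19.69 m. Hydraulic radius R = A/P = 37.91/19.69 = 1.925 m. Q_A = (1/0.038)·37.91·1.925^(2/3)·√0.0019 = 67.29 m³/s.
Channel B: Flow area A = b·y = 7.45 × 7.92 = 59 m². Wetted perimeter P = b + 2y = 7.45 + 2×7.92 = 23.29 m. Hydraulic radius R = A/P = 59/23.29 = 2.533 m. Q_B = (1/0.038)·59·2.533^(2/3)·√0.0019 = 125.8 m³/s.
Q_A = 67.29 m³/s vs Q_B = 125.8 m³/s, so channel B carries more.

channel B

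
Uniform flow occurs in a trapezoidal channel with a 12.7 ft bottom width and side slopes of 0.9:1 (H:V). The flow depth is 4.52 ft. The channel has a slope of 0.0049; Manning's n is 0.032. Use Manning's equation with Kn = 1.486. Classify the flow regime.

subcritical

With bottom width b = 12.7 ft and side slope z = 0.9: A = (b + zy)y = (12.7 + 0.9×4.52)×4.52 = 75.79 ft²; P = b + 2y√(1+z²) = 12.7 + 2×4.52×1.345 = 24.86 ft.
Hydraulic radius R = A/P = 75.79/24.86 = 3.048 ft.
V = (1.486/n) R^(2/3) √S = (1.486/0.032) × 3.048^(2/3) × √0.0049 = 6.834 ft/s. Hydraulic depth D_h = A/T = 75.79/20.84 = 3.638 ft.
Froude number Fr = V/√(g·D_h) = 6.834/√(32.2×3.638) = 0.631, which is less than 1, so the flow is subcritical.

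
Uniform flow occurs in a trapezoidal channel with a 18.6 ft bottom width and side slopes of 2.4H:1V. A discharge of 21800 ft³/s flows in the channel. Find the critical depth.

y_c = 18.5 ft

At critical depth, Q² T / (g A³) = 1, i.e. A³/T = Q²/g = 21800²/32.2 = 14760000.
Try y = 21 ft: A³/T = 25480000 — too large.
Try y = 18.5 ft: A³/T = 14740000 — ≈ 14760000.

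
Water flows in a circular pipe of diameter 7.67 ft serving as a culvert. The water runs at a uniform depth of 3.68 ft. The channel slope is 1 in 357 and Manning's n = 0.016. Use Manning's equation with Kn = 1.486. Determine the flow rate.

For a circular section of diameter D = 7.67 ft at depth y = 3.68 ft, the central angle is θ = 2 arccos(1 − 2y/D) = 3.061 rad. Then A = (D²/8)(θ − sin θ) = 21.91 ft² and P = Dθ/2 = 11.74 ft.
Hydraulic radius R = A/P = 21.91/11.74 = 1.867 ft.
Manning's equation: Q = (1.486/n) A R^(2/3) S^(1/2) = (1.486/0.016) × 21.91 × 1.867^(2/3) × 0.002801^(1/2) = 163 ft³/s.

Q = 163 ft³/s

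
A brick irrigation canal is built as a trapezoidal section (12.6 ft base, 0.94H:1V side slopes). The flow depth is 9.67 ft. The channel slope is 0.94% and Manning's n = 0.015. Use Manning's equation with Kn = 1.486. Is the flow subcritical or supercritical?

supercritical

With bottom width b = 12.6 ft and side slope z = 0.94: A = (b + zy)y = (12.6 + 0.94×9.67)×9.67 = 209.7 ft²; P = b + 2y√(1+z²) = 12.6 + 2×9.67×1.372 = 39.14 ft.
Hydraulic radius R = A/P = 209.7/39.14 = 5.358 ft.
V = (1.486/n) R^(2/3) √S = (1.486/0.015) × 5.358^(2/3) × √0.0094 = 29.41 ft/s. Hydraulic depth D_h = A/T = 209.7/30.78 = 6.814 ft.
Froude number Fr = V/√(g·D_h) = 29.41/√(32.2×6.814) = 1.99, which is greater than 1, so the flow is supercritical.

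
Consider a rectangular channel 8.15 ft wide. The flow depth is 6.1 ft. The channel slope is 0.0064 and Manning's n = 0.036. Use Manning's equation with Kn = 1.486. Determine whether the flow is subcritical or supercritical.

subcritical

Flow area A = b·y = 8.15 × 6.1 = 49.71 ft². Wetted perimeter P = b + 2y = 8.15 + 2×6.1 = 20.35 ft.
Hydraulic radius R = A/P = 49.71/20.35 = 2.443 ft.
V = (1.486/n) R^(2/3) √S = (1.486/0.036) × 2.443^(2/3) × √0.0064 = 5.99 ft/s. Hydraulic depth D_h = A/T = 49.71/8.15 = 6.1 ft.
Froude number Fr = V/√(g·D_h) = 5.99/√(32.2×6.1) = 0.427, which is less than 1, so the flow is subcritical.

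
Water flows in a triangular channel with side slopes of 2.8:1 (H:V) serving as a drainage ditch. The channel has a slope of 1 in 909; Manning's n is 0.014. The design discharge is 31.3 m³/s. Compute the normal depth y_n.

y_n = 2.16 m

Manning's equation rearranged: A R^(2/3) = nQ / (1·√S) = 0.014 × 31.3 / (√0.0011) = 13.21.
Try y = 1.91 m: A R^(2/3) = 9.517 — too small.
Try y = 2.16 m: A R^(2/3) = 13.21 — matches.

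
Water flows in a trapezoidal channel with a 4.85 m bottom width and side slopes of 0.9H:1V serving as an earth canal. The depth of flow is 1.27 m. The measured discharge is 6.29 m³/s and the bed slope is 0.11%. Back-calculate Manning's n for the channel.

n = 0.038

With bottom width b = 4.85 m and side slope z = 0.9: A = (b + zy)y = (4.85 + 0.9×1.27)×1.27 = 7.611 m²; P = b + 2y√(1+z²) = 4.85 + 2×1.27×1.345 = 8.267 m.
Hydraulic radius R = A/P = 7.611/8.267 = 0.9206 m.
Rearranging Manning's equation: n = (1/Q) A R^(2/3) S^(1/2) = (1/6.29) × 7.611 × 0.9206^(2/3) × √0.0011 = 0.038.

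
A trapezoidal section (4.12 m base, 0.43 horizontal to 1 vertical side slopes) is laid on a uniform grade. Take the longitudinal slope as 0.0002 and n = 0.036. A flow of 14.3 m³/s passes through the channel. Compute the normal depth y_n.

y_n = 4.1 m

Manning's equation rearranged: A R^(2/3) = nQ / (1·√S) = 0.036 × 14.3 / (√0.0002) = 36.4.
At y = 4.9 m: A R^(2/3) = 49.45 — high.
At y = 2.88 m: A R^(2/3) = 20.09 — low.
At y = 4.1 m: A R^(2/3) = 36.33 — matches.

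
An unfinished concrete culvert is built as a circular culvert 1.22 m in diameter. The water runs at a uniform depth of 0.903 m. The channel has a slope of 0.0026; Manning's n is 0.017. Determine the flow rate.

For a circular section of diameter D = 1.22 m at depth y = 0.903 m, the central angle is θ = 2 arccos(1 − 2y/D) = 4.144 rad. Then A = (D²/8)(θ − sin θ) = 0.9277 m² and P = Dθ/2 = 2.528 m.
Hydraulic radius R = A/P = 0.9277/2.528 = 0.367 m.
Manning's equation: Q = (1/n) A R^(2/3) S^(1/2) = (1/0.017) × 0.9277 × 0.367^(2/3) × 0.0026^(1/2) = 1.43 m³/s.

Q = 1.43 m³/s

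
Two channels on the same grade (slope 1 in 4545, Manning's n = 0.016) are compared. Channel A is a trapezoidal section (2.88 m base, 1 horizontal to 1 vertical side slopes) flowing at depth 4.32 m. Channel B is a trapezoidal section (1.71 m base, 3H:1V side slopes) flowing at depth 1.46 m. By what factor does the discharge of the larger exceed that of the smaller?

Channel A: With bottom width b = 2.88 m and side slope z = 1: A = (b + zy)y = (2.88 + 1×4.32)×4.32 = 31.1 m²; P = b + 2y√(1+z²) = 2.88 + 2×4.32×1.414 = 15.1 m. Hydraulic radius R = A/P = 31.1/15.1 = 2.06 m. Q_A = (1/0.016)·31.1·2.06^(2/3)·√0.00022 = 46.69 m³/s.
Channel B: With bottom width b = 1.71 m and side slope z = 3: A = (b + zy)y = (1.71 + 3×1.46)×1.46 = 8.891 m²; P = b + 2y√(1+z²) = 1.71 + 2×1.46×3.162 = 10.94 m. Hydraulic radius R = A/P = 8.891/10.94 = 0.8125 m. Q_B = (1/0.016)·8.891·0.8125^(2/3)·√0.00022 = 7.177 m³/s.
The larger discharge is 46.69 m³/s and the smaller is 7.177 m³/s; the ratio is 6.5.

6.5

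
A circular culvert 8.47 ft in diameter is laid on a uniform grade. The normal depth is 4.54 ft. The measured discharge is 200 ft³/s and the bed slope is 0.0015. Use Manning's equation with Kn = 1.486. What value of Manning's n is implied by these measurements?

n = 0.015

For a circular section of diameter D = 8.47 ft at depth y = 4.54 ft, the central angle is θ = 2 arccos(1 − 2y/D) = 3.286 rad. Then A = (D²/8)(θ − sin θ) = 30.75 ft² and P = Dθ/2 = 13.92 ft.
Hydraulic radius R = A/P = 30.75/13.92 = 2.21 ft.
Rearranging Manning's equation: n = (1.486/Q) A R^(2/3) S^(1/2) = (1.486/200) × 30.75 × 2.21^(2/3) × √0.0015 = 0.015.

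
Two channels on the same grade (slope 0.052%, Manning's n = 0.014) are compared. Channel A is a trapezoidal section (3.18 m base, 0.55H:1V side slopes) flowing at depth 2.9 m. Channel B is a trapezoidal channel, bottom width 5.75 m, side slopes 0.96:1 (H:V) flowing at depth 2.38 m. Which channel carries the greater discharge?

Channel A: With bottom width b = 3.18 m and side slope z = 0.55: A = (b + zy)y = (3.18 + 0.55×2.9)×2.9 = 13.85 m²; P = b + 2y√(1+z²) = 3.18 + 2×2.9×1.141 = 9.799 m. Hydraulic radius R = A/P = 13.85/9.799 = 1.413 m. Q_A = (1/0.014)·13.85·1.413^(2/3)·√0.00052 = 28.4 m³/s.
Channel B: With bottom width b = 5.75 m and side slope z = 0.96: A = (b + zy)y = (5.75 + 0.96×2.38)×2.38 = 19.12 m²; P = b + 2y√(1+z²) = 5.75 + 2×2.38×1.386 = 12.35 m. Hydraulic radius R = A/P = 19.12/12.35 = 1.549 m. Q_B = (1/0.014)·19.12·1.549^(2/3)·√0.00052 = 41.69 m³/s.
Q_A = 28.4 m³/s vs Q_B = 41.69 m³/s, so channel B carries more.

channel B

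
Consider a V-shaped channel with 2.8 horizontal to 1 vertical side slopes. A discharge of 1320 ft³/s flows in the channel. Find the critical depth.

y_c = 6.73 ft

At critical depth, Q² T / (g A³) = 1, i.e. A³/T = Q²/g = 1320²/32.2 = 54110.
Trying y = 5.23 ft: A³/T = 15340 — low.
Trying y = 6.73 ft: A³/T = 54120 — matches.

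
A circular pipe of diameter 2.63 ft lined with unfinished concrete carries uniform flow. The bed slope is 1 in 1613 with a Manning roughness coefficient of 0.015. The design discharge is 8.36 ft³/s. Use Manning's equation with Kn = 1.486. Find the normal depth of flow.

y_n = 1.82 ft

Manning's equation rearranged: A R^(2/3) = nQ / (1.486·√S) = 0.015 × 8.36 / (1.486 × √0.00062) = 3.389.
Trying y = 1.37 ft: A R^(2/3) = 2.2 — too small.
Trying y = 2.16 ft: A R^(2/3) = 4.115 — too large.
Trying y = 1.82 ft: A R^(2/3) = 3.388 — matches.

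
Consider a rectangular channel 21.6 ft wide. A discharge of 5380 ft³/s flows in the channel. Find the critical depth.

y_c = 12.4 ft

For a rectangular channel, critical depth y_c = (q²/g)^(1/3) where q = Q/b = 5380/21.6 = 249.1 ft²/s.
So y_c = (249.1²/32.2)^(1/3) = 12.4 ft.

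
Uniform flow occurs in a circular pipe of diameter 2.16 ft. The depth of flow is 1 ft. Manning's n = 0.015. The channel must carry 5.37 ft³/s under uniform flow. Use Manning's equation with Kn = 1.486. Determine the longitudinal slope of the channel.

For a circular section of diameter D = 2.16 ft at depth y = 1 ft, the central angle is θ = 2 arccos(1 − 2y/D) = 2.993 rad. Then A = (D²/8)(θ − sin θ) = 1.66 ft² and P = Dθ/2 = 3.233 ft.
Hydraulic radius R = A/P = 1.66/3.233 = 0.5133 ft.
From Manning's equation, S = [nQ / (1.486 A R^(2/3))]² = [0.015 × 5.37 / (1.486 × 1.66 × 0.5133^(2/3))]² = 0.0026.

S = 0.0026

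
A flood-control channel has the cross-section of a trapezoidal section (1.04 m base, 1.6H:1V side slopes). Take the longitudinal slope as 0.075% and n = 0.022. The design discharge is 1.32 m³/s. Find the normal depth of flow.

y_n = 0.786 m

Manning's equation rearranged: A R^(2/3) = nQ / (1·√S) = 0.022 × 1.32 / (√0.00075) = 1.06.
Try y = 0.912 m: A R^(2/3) = 1.452 — high.
Try y = 0.629 m: A R^(2/3) = 0.6718 — low.
Try y = 0.786 m: A R^(2/3) = 1.062 — ≈ 1.06.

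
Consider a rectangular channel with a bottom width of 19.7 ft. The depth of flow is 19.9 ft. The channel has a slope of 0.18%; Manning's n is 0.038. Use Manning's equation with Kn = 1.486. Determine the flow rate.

Q = 2290 ft³/s

Flow area A = b·y = 19.7 × 19.9 = 392 ft². Wetted perimeter P = b + 2y = 19.7 + 2×19.9 = 59.5 ft.
Hydraulic radius R = A/P = 392/59.5 = 6.589 ft.
Manning's equation: Q = (1.486/n) A R^(2/3) S^(1/2) = (1.486/0.038) × 392 × 6.589^(2/3) × 0.0018^(1/2) = 2290 ft³/s.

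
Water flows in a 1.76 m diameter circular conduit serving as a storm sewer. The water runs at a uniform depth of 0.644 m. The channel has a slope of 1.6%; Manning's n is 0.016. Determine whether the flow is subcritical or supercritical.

For a circular section of diameter D = 1.76 m at depth y = 0.644 m, the central angle is θ = 2 arccos(1 − 2y/D) = 2.599 rad. Then A = (D²/8)(θ − sin θ) = 0.8061 m² and P = Dθ/2 = 2.287 m.
Hydraulic radius R = A/P = 0.8061/2.287 = 0.3525 m.
V = (1/n) R^(2/3) √S = (1/0.016) × 0.3525^(2/3) × √0.016 = 3.945 m/s. Hydraulic depth D_h = A/T = 0.8061/1.696 = 0.4754 m.
Froude number Fr = V/√(g·D_h) = 3.945/√(9.81×0.4754) = 1.83, which is greater than 1, so the flow is supercritical.

supercritical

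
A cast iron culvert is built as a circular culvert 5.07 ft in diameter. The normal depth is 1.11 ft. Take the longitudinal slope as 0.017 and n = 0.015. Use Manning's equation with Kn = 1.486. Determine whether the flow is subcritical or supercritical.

For a circular section of diameter D = 5.07 ft at depth y = 1.11 ft, the central angle is θ = 2 arccos(1 − 2y/D) = 1.948 rad. Then A = (D²/8)(θ − sin θ) = 3.27 ft² and P = Dθ/2 = 4.937 ft.
Hydraulic radius R = A/P = 3.27/4.937 = 0.6624 ft.
V = (1.486/n) R^(2/3) √S = (1.486/0.015) × 0.6624^(2/3) × √0.017 = 9.815 ft/s. Hydraulic depth D_h = A/T = 3.27/4.193 = 0.78 ft.
Froude number Fr = V/√(g·D_h) = 9.815/√(32.2×0.78) = 1.96, which is greater than 1, so the flow is supercritical.

supercritical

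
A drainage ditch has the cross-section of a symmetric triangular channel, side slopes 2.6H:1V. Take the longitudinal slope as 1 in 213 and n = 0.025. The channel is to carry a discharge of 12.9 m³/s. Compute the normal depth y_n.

Manning's equation rearranged: A R^(2/3) = nQ / (1·√S) = 0.025 × 12.9 / (√0.004695) = 4.707.
Trying y = 1.69 m: A R^(2/3) = 6.339 — too large.
Trying y = 1.06 m: A R^(2/3) = 1.827 — too small.
Trying y = 1.51 m: A R^(2/3) = 4.694 — close enough.

y_n = 1.51 m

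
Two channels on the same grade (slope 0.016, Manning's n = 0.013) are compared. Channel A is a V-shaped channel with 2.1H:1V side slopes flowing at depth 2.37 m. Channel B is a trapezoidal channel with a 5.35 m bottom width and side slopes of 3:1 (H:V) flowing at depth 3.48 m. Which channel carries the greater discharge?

channel B

Channel A: For a triangular section with side slope z = 2.1: A = zy² = 2.1×2.37² = 11.8 m²; P = 2y√(1+z²) = 2×2.37×2.326 = 11.02 m. Hydraulic radius R = A/P = 11.8/11.02 = 1.07 m. Q_A = (1/0.013)·11.8·1.07^(2/3)·√0.016 = 120.1 m³/s.
Channel B: With bottom width b = 5.35 m and side slope z = 3: A = (b + zy)y = (5.35 + 3×3.48)×3.48 = 54.95 m²; P = b + 2y√(1+z²) = 5.35 + 2×3.48×3.162 = 27.36 m. Hydraulic radius R = A/P = 54.95/27.36 = 2.008 m. Q_B = (1/0.013)·54.95·2.008^(2/3)·√0.016 = 851.1 m³/s.
Q_A = 120.1 m³/s vs Q_B = 851.1 m³/s, so channel B carries more.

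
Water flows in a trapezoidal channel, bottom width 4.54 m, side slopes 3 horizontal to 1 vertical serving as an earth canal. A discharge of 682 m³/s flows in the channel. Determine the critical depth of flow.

At critical depth, Q² T / (g A³) = 1, i.e. A³/T = Q²/g = 682²/9.81 = 47410.
Try y = 4.01 m: A³/T = 10260 — short.
Try y = 6.16 m: A³/T = 68710 — over.
Try y = 5.67 m: A³/T = 47310 — ≈ 47410.

y_c = 5.67 m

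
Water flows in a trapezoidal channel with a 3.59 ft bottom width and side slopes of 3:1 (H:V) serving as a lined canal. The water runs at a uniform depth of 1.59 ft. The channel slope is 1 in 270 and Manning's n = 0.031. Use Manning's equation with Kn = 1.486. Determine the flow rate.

Q = 38.1 ft³/s

With bottom width b = 3.59 ft and side slope z = 3: A = (b + zy)y = (3.59 + 3×1.59)×1.59 = 13.29 ft²; P = b + 2y√(1+z²) = 3.59 + 2×1.59×3.162 = 13.65 ft.
Hydraulic radius R = A/P = 13.29/13.65 = 0.9741 ft.
Manning's equation: Q = (1.486/n) A R^(2/3) S^(1/2) = (1.486/0.031) × 13.29 × 0.9741^(2/3) × 0.003704^(1/2) = 38.1 ft³/s.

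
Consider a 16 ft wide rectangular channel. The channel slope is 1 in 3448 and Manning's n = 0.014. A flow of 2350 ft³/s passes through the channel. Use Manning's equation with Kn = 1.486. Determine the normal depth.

y_n = 24.5 ft

Manning's equation rearranged: A R^(2/3) = nQ / (1.486·√S) = 0.014 × 2350 / (1.486 × √0.00029) = 1300.
Trying y = 30.5 ft: A R^(2/3) = 1671 — over.
Trying y = 16.9 ft: A R^(2/3) = 835.3 — short.
Trying y = 24.5 ft: A R^(2/3) = 1299 — ≈ 1300.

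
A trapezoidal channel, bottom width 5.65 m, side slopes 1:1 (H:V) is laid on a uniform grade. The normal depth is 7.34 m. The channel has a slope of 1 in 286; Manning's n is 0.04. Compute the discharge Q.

Q = 332 m³/s

With bottom width b = 5.65 m and side slope z = 1: A = (b + zy)y = (5.65 + 1×7.34)×7.34 = 95.35 m²; P = b + 2y√(1+z²) = 5.65 + 2×7.34×1.414 = 26.41 m.
Hydraulic radius R = A/P = 95.35/26.41 = 3.61 m.
Manning's equation: Q = (1/n) A R^(2/3) S^(1/2) = (1/0.04) × 95.35 × 3.61^(2/3) × 0.003497^(1/2) = 332 m³/s.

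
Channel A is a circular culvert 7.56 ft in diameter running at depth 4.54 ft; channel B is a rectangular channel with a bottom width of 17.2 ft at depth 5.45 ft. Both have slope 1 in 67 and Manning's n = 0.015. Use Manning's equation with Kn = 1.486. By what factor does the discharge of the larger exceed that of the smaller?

4.53

Channel A: For a circular section of diameter D = 7.56 ft at depth y = 4.54 ft, the central angle is θ = 2 arccos(1 − 2y/D) = 3.546 rad. Then A = (D²/8)(θ − sin θ) = 28.15 ft² and P = Dθ/2 = 13.41 ft. Hydraulic radius R = A/P = 28.15/13.41 = 2.1 ft. Q_A = (1.486/0.015)·28.15·2.1^(2/3)·√0.01493 = 558.7 ft³/s.
Channel B: Flow area A = b·y = 17.2 × 5.45 = 93.74 ft². Wetted perimeter P = b + 2y = 17.2 + 2×5.45 = 28.1 ft. Hydraulic radius R = A/P = 93.74/28.1 = 3.336 ft. Q_B = (1.486/0.015)·93.74·3.336^(2/3)·√0.01493 = 2533 ft³/s.
The larger discharge is 2533 ft³/s and the smaller is 558.7 ft³/s; the ratio is 4.53.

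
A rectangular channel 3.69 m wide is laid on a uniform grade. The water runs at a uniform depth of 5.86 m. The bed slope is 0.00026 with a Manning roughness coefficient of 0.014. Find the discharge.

Q = 31.2 m³/s

Flow area A = b·y = 3.69 × 5.86 = 21.62 m². Wetted perimeter P = b + 2y = 3.69 + 2×5.86 = 15.41 m.
Hydraulic radius R = A/P = 21.62/15.41 = 1.403 m.
Manning's equation: Q = (1/n) A R^(2/3) S^(1/2) = (1/0.014) × 21.62 × 1.403^(2/3) × 0.00026^(1/2) = 31.2 m³/s.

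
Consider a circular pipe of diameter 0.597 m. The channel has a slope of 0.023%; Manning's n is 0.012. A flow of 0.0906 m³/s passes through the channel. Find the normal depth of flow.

Manning's equation rearranged: A R^(2/3) = nQ / (1·√S) = 0.012 × 0.0906 / (√0.00023) = 0.07169.
Try y = 0.375 m: A R^(2/3) = 0.05669 — too small.
Try y = 0.555 m: A R^(2/3) = 0.08468 — too large.
Try y = 0.447 m: A R^(2/3) = 0.07168 — ≈ 0.07169.

y_n = 0.447 m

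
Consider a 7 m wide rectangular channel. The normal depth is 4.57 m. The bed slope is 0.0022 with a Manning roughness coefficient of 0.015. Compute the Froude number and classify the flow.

Flow area A = b·y = 7 × 4.57 = 31.99 m². Wetted perimeter P = b + 2y = 7 + 2×4.57 = 16.14 m.
Hydraulic radius R = A/P = 31.99/16.14 = 1.982 m.
V = (1/n) R^(2/3) √S = (1/0.015) × 1.982^(2/3) × √0.0022 = 4.934 m/s. Hydraulic depth D_h = A/T = 31.99/7 = 4.57 m.
Froude number Fr = V/√(g·D_h) = 4.934/√(9.81×4.57) = 0.737, which is less than 1, so the flow is subcritical.

subcritical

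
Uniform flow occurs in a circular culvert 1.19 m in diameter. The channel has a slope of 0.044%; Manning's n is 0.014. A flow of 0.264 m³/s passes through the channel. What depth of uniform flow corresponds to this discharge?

Manning's equation rearranged: A R^(2/3) = nQ / (1·√S) = 0.014 × 0.264 / (√0.00044) = 0.1762.
Try y = 0.42 m: A R^(2/3) = 0.1324 — low.
Try y = 0.49 m: A R^(2/3) = 0.1761 — matches.

y_n = 0.49 m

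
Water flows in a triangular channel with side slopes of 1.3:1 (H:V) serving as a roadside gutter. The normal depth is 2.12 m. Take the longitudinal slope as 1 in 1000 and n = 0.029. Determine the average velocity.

V = 0.971 m/s

For a triangular section with side slope z = 1.3: A = zy² = 1.3×2.12² = 5.843 m²; P = 2y√(1+z²) = 2×2.12×1.64 = 6.954 m.
Hydraulic radius R = A/P = 5.843/6.954 = 0.8402 m.
From Manning's equation, V = (1/n) R^(2/3) S^(1/2) = (1/0.029) × 0.8402^(2/3) × 0.001^(1/2) = 0.971 m/s.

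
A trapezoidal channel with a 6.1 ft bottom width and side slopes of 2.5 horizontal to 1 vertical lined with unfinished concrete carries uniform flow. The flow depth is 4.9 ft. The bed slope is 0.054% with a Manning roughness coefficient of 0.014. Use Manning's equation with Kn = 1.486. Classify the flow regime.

With bottom width b = 6.1 ft and side slope z = 2.5: A = (b + zy)y = (6.1 + 2.5×4.9)×4.9 = 89.92 ft²; P = b + 2y√(1+z²) = 6.1 + 2×4.9×2.693 = 32.49 ft.
Hydraulic radius R = A/P = 89.92/32.49 = 2.768 ft.
V = (1.486/n) R^(2/3) √S = (1.486/0.014) × 2.768^(2/3) × √0.00054 = 4.862 ft/s. Hydraulic depth D_h = A/T = 89.92/30.6 = 2.938 ft.
Froude number Fr = V/√(g·D_h) = 4.862/√(32.2×2.938) = 0.5, which is less than 1, so the flow is subcritical.

subcritical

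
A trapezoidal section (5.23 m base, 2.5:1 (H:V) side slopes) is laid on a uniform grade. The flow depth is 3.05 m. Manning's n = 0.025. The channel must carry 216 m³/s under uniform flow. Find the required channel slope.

S = 0.0086

With bottom width b = 5.23 m and side slope z = 2.5: A = (b + zy)y = (5.23 + 2.5×3.05)×3.05 = 39.21 m²; P = b + 2y√(1+z²) = 5.23 + 2×3.05×2.693 = 21.65 m.
Hydraulic radius R = A/P = 39.21/21.65 = 1.811 m.
From Manning's equation, S = [nQ / (1 A R^(2/3))]² = [0.025 × 216 / (1 × 39.21 × 1.811^(2/3))]² = 0.0086.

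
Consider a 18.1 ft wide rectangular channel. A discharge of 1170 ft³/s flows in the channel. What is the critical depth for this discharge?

For a rectangular channel, critical depth y_c = (q²/g)^(1/3) where q = Q/b = 1170/18.1 = 64.64 ft²/s.
So y_c = (64.64²/32.2)^(1/3) = 5.06 ft.

y_c = 5.06 ft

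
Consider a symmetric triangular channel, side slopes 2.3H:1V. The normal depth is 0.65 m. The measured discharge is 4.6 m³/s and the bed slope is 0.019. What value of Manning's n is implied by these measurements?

n = 0.013

For a triangular section with side slope z = 2.3: A = zy² = 2.3×0.65² = 0.9718 m²; P = 2y√(1+z²) = 2×0.65×2.508 = 3.26 m.
Hydraulic radius R = A/P = 0.9718/3.26 = 0.298 m.
Rearranging Manning's equation: n = (1/Q) A R^(2/3) S^(1/2) = (1/4.6) × 0.9718 × 0.298^(2/3) × √0.019 = 0.013.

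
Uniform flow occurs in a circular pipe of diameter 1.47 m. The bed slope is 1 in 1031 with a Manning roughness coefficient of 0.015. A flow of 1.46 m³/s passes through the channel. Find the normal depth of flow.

y_n = 1 m

Manning's equation rearranged: A R^(2/3) = nQ / (1·√S) = 0.015 × 1.46 / (√0.0009699) = 0.7032.
Try y = 0.827 m: A R^(2/3) = 0.5289 — short.
Try y = 1.19 m: A R^(2/3) = 0.8609 — over.
Try y = 1 m: A R^(2/3) = 0.7018 — matches.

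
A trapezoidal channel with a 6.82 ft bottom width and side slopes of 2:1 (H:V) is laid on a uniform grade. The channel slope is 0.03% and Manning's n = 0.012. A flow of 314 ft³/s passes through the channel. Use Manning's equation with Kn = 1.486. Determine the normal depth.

y_n = 4.66 ft

Manning's equation rearranged: A R^(2/3) = nQ / (1.486·√S) = 0.012 × 314 / (1.486 × √0.0003) = 146.4.
Try y = 5.95 ft: A R^(2/3) = 248.5 — over.
Try y = 3.2 ft: A R^(2/3) = 67.2 — short.
Try y = 4.66 ft: A R^(2/3) = 146.5 — close enough.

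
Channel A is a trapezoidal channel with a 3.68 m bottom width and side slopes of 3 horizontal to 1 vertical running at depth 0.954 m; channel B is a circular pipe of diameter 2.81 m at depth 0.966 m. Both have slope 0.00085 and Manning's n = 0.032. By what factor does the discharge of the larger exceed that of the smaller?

Channel A: With bottom width b = 3.68 m and side slope z = 3: A = (b + zy)y = (3.68 + 3×0.954)×0.954 = 6.241 m²; P = b + 2y√(1+z²) = 3.68 + 2×0.954×3.162 = 9.714 m. Hydraulic radius R = A/P = 6.241/9.714 = 0.6425 m. Q_A = (1/0.032)·6.241·0.6425^(2/3)·√0.00085 = 4.234 m³/s.
Channel B: For a circular section of diameter D = 2.81 m at depth y = 0.966 m, the central angle is θ = 2 arccos(1 − 2y/D) = 2.506 rad. Then A = (D²/8)(θ − sin θ) = 1.888 m² and P = Dθ/2 = 3.521 m. Hydraulic radius R = A/P = 1.888/3.521 = 0.5361 m. Q_B = (1/0.032)·1.888·0.5361^(2/3)·√0.00085 = 1.135 m³/s.
The larger discharge is 4.234 m³/s and the smaller is 1.135 m³/s; the ratio is 3.73.

3.73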